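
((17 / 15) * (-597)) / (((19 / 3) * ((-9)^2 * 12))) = -3383 / 30780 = -0.11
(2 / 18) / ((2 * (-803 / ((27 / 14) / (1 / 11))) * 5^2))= -0.00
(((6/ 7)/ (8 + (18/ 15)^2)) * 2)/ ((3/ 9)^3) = 2025/ 413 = 4.90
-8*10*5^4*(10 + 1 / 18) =-4525000 / 9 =-502777.78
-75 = -75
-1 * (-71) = 71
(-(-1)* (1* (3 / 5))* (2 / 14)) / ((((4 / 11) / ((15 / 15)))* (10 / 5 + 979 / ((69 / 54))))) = 759 / 2473520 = 0.00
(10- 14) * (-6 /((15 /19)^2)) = 2888 /75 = 38.51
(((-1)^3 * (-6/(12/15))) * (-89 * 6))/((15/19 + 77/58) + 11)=-882702/2891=-305.33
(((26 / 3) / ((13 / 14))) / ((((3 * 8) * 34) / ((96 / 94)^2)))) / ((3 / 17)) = 448 / 6627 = 0.07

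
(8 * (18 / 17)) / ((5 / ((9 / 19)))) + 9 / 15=453 / 323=1.40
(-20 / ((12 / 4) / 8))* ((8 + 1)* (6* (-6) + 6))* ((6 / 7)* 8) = 691200 / 7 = 98742.86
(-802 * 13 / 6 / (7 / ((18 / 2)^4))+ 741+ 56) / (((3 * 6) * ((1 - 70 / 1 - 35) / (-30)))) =-14244065 / 546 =-26088.03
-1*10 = -10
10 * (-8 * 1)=-80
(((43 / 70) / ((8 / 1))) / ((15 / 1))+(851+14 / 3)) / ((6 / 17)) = 13576659 / 5600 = 2424.40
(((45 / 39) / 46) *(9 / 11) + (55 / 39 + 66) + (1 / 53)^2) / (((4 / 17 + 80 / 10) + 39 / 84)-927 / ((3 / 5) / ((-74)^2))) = -889619496710 / 111618272514542937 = -0.00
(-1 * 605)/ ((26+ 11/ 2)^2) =-2420/ 3969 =-0.61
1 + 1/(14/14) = 2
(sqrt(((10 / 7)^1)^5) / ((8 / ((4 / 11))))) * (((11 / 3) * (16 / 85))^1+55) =12910 * sqrt(70) / 17493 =6.17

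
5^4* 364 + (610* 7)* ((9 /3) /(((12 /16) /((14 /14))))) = 244580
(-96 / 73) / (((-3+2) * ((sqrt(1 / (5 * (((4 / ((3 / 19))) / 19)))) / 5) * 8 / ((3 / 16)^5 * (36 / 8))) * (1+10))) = 10935 * sqrt(15) / 210501632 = 0.00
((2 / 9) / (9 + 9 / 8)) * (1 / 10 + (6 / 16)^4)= 2453 / 933120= 0.00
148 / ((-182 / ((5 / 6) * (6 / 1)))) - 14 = -1644 / 91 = -18.07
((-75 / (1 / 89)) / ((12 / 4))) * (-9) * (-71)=-1421775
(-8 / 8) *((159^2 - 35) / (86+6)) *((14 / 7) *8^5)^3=-1776529315509305344 / 23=-77240405022143710.61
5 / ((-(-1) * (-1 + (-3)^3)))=-5 / 28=-0.18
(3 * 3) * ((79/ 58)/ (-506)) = -0.02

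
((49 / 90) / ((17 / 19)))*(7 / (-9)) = -6517 / 13770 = -0.47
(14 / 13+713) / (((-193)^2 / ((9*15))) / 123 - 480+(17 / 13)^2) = -2003874795 / 1335903674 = -1.50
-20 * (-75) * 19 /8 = 7125 /2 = 3562.50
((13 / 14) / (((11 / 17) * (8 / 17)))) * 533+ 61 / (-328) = 82092327 / 50512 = 1625.20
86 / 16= 43 / 8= 5.38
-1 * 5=-5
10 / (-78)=-5 / 39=-0.13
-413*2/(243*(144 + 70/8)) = -3304/148473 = -0.02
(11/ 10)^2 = 121/ 100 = 1.21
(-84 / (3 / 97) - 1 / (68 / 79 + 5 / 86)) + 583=-13323113 / 6243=-2134.09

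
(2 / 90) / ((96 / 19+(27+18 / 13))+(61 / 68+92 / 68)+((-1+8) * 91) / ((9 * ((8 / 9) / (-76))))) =-988 / 267463035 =-0.00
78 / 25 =3.12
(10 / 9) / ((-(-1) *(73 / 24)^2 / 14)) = 8960 / 5329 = 1.68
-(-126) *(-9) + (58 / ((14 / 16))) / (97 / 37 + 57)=-8747030 / 7721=-1132.89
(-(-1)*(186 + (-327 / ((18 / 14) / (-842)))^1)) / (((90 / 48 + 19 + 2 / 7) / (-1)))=-36008224 / 3555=-10128.90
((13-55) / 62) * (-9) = 189 / 31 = 6.10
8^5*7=229376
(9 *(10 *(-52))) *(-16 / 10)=7488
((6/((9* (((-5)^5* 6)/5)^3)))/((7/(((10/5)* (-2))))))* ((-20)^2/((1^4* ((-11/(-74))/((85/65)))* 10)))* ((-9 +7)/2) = -10064/3959033203125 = -0.00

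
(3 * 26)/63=26/21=1.24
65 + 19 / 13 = 864 / 13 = 66.46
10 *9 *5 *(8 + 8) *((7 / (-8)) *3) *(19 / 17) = -359100 / 17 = -21123.53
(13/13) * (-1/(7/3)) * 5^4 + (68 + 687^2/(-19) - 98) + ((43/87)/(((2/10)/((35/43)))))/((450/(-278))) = -2618010043/104139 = -25139.57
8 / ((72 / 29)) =29 / 9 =3.22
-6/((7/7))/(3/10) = -20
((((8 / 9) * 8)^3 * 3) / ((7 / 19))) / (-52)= -1245184 / 22113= -56.31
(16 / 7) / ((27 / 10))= 160 / 189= 0.85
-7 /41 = -0.17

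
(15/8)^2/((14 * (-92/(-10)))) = 1125/41216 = 0.03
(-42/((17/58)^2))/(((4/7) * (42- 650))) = 123627/87856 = 1.41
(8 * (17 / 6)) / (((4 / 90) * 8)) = 63.75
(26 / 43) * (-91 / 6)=-1183 / 129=-9.17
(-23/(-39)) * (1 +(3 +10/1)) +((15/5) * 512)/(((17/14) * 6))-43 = 116741/663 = 176.08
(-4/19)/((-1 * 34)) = 2/323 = 0.01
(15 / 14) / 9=5 / 42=0.12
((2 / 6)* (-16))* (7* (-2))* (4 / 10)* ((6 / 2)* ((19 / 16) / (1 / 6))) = 3192 / 5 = 638.40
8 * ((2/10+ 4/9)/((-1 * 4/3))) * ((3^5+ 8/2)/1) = -955.07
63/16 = 3.94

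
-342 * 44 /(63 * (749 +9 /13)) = -988 /3101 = -0.32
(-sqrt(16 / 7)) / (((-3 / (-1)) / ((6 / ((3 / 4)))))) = -32* sqrt(7) / 21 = -4.03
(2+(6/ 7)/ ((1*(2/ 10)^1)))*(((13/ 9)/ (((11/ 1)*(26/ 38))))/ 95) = 4/ 315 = 0.01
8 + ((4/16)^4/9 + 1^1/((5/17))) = 131333/11520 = 11.40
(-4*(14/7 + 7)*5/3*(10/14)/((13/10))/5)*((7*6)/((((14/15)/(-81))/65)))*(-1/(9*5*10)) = -24300/7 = -3471.43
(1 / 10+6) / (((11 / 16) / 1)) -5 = 3.87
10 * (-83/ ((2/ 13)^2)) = -70135/ 2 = -35067.50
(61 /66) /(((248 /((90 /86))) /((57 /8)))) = 52155 /1876864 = 0.03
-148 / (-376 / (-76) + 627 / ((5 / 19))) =-0.06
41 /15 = 2.73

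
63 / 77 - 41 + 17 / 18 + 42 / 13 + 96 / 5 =-216301 / 12870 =-16.81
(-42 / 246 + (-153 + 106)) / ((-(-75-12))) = -1934 / 3567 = -0.54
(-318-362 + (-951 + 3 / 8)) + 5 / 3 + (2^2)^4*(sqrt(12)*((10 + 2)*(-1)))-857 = -13127.68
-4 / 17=-0.24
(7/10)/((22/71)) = 2.26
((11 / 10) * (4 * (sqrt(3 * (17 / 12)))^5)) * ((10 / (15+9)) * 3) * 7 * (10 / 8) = 111265 * sqrt(17) / 256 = 1792.02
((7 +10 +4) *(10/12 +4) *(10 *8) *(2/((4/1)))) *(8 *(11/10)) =35728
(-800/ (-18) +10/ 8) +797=30337/ 36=842.69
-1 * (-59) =59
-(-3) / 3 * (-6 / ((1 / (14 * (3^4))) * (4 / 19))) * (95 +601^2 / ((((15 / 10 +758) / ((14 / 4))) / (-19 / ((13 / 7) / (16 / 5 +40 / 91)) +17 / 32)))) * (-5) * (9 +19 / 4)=-90890553963220605 / 670592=-135537784469.87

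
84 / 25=3.36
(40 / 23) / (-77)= -40 / 1771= -0.02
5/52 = 0.10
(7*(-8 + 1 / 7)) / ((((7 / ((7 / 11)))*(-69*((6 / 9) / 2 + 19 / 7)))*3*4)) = 35 / 17664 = 0.00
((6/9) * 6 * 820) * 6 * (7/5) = 27552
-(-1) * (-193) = -193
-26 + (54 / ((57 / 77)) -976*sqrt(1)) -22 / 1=-18070 / 19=-951.05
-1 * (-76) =76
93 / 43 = 2.16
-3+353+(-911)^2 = 830271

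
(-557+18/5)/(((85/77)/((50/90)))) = -213059/765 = -278.51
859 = 859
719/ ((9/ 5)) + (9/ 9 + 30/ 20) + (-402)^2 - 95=2914397/ 18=161910.94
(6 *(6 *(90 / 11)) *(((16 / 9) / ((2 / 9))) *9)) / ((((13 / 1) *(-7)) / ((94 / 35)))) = -4385664 / 7007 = -625.90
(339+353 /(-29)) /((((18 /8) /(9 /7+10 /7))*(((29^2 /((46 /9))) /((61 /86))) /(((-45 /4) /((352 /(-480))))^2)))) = 101513188125 /253791934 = 399.99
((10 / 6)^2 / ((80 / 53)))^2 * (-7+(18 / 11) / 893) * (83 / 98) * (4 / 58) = -1.38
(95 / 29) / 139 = 95 / 4031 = 0.02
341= 341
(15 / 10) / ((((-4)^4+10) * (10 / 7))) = 3 / 760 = 0.00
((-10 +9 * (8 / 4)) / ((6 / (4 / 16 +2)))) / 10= 3 / 10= 0.30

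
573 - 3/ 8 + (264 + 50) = 7093/ 8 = 886.62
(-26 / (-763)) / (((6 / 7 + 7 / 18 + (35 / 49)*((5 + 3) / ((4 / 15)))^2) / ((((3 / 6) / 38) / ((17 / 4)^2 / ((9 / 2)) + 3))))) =0.00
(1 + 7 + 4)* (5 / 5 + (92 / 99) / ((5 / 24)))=3604 / 55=65.53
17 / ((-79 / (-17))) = 289 / 79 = 3.66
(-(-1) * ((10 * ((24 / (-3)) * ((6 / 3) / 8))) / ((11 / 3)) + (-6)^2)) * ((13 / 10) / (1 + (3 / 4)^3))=1536 / 55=27.93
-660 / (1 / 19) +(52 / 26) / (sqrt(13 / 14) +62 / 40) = -51743900 / 4127 - 400 * sqrt(182) / 4127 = -12539.20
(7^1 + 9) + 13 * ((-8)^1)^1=-88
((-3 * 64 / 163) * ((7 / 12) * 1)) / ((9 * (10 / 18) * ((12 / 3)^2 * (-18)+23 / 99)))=11088 / 23218535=0.00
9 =9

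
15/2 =7.50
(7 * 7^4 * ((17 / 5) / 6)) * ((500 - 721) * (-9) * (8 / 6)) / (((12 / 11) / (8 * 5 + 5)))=2083748667 / 2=1041874333.50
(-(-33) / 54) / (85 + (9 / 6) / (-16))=16 / 2223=0.01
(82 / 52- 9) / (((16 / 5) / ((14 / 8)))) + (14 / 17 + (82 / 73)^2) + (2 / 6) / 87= -77523589007 / 39344902272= -1.97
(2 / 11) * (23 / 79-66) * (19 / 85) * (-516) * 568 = 57813952704 / 73865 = 782697.53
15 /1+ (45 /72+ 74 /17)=2717 /136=19.98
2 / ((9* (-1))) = -2 / 9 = -0.22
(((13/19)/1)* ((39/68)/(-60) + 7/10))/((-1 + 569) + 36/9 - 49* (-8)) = 12207/24909760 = 0.00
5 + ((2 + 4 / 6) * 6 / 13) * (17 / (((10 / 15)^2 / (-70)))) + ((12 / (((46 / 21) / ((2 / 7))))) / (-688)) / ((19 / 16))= -803785493 / 244283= -3290.39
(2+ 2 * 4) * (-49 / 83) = -490 / 83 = -5.90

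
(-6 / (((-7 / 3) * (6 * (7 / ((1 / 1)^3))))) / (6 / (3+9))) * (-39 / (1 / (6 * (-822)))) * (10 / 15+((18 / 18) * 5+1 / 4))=6828354 / 49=139354.16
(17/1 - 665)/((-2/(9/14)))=1458/7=208.29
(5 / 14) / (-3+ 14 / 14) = -5 / 28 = -0.18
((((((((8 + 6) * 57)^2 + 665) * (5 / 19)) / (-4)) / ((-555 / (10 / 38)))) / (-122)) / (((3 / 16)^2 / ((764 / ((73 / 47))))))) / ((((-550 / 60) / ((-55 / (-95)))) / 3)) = 77103955712 / 178436163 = 432.11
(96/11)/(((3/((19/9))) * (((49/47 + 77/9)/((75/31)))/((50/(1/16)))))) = 85728000/69223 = 1238.43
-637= -637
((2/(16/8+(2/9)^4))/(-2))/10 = -6561/131380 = -0.05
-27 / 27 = -1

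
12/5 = 2.40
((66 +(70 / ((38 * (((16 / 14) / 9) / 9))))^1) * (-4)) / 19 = -29877 / 722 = -41.38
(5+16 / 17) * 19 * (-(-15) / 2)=28785 / 34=846.62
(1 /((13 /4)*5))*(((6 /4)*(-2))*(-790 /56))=237 /91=2.60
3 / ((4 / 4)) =3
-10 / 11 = -0.91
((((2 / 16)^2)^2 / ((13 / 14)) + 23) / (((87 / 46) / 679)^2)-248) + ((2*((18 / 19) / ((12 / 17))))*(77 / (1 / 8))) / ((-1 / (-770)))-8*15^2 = 4054354669685381 / 957206016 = 4235613.44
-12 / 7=-1.71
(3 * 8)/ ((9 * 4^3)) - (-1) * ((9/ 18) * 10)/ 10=13/ 24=0.54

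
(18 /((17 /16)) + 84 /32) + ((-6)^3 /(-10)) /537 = 2386491 /121720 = 19.61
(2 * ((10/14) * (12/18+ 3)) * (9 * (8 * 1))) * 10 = 26400/7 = 3771.43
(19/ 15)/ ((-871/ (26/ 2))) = -19/ 1005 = -0.02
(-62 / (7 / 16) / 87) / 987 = -992 / 601083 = -0.00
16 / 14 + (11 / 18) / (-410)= 58963 / 51660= 1.14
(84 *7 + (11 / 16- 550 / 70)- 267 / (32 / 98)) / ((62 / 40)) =-33160 / 217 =-152.81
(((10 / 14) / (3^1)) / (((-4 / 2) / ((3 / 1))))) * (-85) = 425 / 14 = 30.36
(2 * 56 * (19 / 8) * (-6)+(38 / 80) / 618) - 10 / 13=-1596.77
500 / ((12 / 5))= 625 / 3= 208.33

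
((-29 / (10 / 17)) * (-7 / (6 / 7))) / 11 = 24157 / 660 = 36.60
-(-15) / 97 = 0.15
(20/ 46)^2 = 100/ 529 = 0.19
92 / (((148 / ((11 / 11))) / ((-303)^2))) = 2111607 / 37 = 57070.46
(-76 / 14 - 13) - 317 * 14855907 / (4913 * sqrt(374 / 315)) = -1284360687 * sqrt(13090) / 167042 - 129 / 7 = -879711.45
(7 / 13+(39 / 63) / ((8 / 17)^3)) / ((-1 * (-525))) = 905561 / 73382400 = 0.01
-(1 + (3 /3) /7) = -8 /7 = -1.14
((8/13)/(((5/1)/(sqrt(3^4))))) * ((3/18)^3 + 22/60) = 401/975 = 0.41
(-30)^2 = 900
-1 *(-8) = 8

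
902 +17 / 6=5429 / 6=904.83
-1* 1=-1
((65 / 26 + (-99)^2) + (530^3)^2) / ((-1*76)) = -44328722258019607 / 152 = -291636330644865.84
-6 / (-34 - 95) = 2 / 43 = 0.05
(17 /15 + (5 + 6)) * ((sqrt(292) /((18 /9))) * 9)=546 * sqrt(73) /5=933.01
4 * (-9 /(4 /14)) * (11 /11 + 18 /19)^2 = -477.82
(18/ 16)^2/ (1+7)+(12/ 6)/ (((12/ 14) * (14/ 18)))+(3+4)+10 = 10321/ 512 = 20.16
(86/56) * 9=387/28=13.82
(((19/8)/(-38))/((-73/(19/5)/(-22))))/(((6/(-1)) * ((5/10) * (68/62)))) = 6479/297840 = 0.02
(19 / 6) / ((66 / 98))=931 / 198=4.70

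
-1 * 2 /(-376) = 1 /188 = 0.01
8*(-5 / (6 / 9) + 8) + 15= 19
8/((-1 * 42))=-0.19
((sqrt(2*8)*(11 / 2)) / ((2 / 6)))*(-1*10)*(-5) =3300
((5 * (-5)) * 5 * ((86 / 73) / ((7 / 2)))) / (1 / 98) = -301000 / 73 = -4123.29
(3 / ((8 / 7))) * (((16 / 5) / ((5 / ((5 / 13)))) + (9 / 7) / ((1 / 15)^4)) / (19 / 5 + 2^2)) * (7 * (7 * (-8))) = -1451171113 / 169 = -8586811.32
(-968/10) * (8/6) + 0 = -1936/15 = -129.07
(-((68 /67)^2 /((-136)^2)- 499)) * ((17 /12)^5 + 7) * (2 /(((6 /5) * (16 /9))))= 47214662853805 /7943159808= 5944.07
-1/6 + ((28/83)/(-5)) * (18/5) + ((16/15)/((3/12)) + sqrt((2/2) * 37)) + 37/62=286496/64325 + sqrt(37)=10.54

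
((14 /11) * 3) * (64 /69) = 896 /253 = 3.54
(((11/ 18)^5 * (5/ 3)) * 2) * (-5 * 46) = -92604325/ 1417176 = -65.34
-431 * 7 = -3017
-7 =-7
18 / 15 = 6 / 5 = 1.20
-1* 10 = -10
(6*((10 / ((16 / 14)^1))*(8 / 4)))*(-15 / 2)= -1575 / 2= -787.50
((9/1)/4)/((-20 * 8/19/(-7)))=1197/640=1.87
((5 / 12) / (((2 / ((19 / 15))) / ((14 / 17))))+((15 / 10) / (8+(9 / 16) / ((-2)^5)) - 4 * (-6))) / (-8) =-61043443 / 20009952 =-3.05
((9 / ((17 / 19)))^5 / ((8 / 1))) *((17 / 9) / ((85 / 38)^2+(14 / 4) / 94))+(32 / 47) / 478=1032090391204216391 / 213971434618724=4823.50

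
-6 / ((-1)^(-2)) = -6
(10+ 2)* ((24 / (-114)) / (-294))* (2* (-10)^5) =-1600000 / 931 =-1718.58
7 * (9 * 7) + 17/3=1340/3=446.67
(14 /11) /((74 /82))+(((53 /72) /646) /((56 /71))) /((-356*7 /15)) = 1241906897687 /880590982656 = 1.41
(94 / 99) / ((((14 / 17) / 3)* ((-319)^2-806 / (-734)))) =293233 / 8627085390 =0.00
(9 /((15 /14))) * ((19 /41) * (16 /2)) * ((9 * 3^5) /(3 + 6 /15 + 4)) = 13961808 /1517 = 9203.56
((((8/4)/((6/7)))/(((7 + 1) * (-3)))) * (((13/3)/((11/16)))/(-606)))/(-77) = -13/989901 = -0.00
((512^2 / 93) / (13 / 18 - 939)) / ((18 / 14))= -3670016 / 1570677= -2.34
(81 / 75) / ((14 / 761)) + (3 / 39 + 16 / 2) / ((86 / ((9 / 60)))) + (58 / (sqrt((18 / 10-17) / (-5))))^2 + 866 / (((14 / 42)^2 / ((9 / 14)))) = 6175.73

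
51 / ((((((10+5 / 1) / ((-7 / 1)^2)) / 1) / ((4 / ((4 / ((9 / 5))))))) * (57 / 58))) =144942 / 475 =305.14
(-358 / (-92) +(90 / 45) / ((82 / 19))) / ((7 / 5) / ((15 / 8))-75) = -615975 / 10503134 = -0.06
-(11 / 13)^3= -1331 / 2197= -0.61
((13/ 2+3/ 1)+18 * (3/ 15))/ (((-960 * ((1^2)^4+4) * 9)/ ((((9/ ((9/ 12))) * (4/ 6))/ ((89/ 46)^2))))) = -69299/ 106933500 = -0.00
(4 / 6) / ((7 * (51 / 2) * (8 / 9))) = 1 / 238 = 0.00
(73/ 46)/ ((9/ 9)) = 73/ 46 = 1.59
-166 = -166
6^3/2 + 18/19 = 2070/19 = 108.95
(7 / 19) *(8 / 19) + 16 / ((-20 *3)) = -604 / 5415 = -0.11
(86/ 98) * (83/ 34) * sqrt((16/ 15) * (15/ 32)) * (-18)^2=289089 * sqrt(2)/ 833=490.80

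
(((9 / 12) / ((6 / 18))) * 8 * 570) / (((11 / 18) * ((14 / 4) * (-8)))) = -46170 / 77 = -599.61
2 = 2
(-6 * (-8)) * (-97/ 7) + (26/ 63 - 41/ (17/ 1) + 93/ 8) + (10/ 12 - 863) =-13003513/ 8568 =-1517.68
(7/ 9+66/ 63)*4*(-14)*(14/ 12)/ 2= -1610/ 27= -59.63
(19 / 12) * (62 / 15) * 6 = 589 / 15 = 39.27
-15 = -15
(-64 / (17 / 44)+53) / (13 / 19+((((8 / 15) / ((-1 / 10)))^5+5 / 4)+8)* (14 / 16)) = 282929760 / 9461274197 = 0.03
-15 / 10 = -3 / 2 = -1.50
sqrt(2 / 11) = sqrt(22) / 11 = 0.43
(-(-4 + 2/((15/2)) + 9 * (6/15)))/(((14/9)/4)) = 0.34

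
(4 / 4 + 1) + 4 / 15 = 34 / 15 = 2.27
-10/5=-2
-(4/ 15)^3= -64/ 3375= -0.02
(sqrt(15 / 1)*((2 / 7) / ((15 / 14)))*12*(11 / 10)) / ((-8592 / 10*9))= -11*sqrt(15) / 24165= -0.00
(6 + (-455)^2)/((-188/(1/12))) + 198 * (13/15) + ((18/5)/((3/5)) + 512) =6743533/11280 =597.83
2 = 2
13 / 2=6.50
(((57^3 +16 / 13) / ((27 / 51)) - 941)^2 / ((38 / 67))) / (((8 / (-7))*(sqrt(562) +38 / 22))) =76744504743993713 / 132276807 - 844189552183930843*sqrt(562) / 2513259333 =-7382710913.41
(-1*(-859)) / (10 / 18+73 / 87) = 224199 / 364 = 615.93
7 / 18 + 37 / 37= 25 / 18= 1.39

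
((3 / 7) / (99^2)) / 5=1 / 114345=0.00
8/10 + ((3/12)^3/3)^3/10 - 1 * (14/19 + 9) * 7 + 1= -17847602377/268959744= -66.36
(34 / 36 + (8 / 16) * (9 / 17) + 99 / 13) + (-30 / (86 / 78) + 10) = -8.38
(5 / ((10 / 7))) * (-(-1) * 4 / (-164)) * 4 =-14 / 41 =-0.34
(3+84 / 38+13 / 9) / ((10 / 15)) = 569 / 57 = 9.98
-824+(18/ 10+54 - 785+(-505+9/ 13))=-133738/ 65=-2057.51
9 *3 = 27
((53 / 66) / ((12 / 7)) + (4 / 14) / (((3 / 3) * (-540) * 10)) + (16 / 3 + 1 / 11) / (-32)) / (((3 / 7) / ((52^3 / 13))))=168015406 / 22275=7542.78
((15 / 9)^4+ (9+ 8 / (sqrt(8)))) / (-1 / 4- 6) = -5416 / 2025- 8*sqrt(2) / 25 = -3.13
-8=-8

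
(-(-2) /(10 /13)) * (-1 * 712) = -9256 /5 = -1851.20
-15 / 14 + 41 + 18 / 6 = 601 / 14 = 42.93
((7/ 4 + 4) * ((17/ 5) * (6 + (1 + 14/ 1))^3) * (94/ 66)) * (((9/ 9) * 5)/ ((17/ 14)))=23359329/ 22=1061787.68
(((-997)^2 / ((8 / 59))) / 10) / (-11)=-58646531 / 880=-66643.79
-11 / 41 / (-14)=0.02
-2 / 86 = -1 / 43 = -0.02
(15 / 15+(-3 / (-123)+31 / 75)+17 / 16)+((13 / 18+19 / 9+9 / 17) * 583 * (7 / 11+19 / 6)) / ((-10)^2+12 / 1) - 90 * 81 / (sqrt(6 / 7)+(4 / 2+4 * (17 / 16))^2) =-3227272785097459 / 27428958475200+1866240 * sqrt(42) / 2732839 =-113.23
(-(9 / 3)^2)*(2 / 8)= -9 / 4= -2.25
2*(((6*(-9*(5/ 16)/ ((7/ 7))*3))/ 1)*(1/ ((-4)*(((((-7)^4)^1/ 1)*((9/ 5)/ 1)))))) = 225/ 38416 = 0.01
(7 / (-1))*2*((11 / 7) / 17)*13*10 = -168.24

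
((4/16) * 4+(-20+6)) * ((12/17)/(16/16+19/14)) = -728/187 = -3.89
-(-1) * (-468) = -468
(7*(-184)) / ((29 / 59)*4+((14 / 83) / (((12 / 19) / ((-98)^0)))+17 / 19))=-719036304 / 1746179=-411.78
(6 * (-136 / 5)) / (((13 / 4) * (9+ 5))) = -1632 / 455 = -3.59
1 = 1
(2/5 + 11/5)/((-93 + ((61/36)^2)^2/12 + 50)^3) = -106442998384056801951744/3101462974621347809921516875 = -0.00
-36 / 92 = -9 / 23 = -0.39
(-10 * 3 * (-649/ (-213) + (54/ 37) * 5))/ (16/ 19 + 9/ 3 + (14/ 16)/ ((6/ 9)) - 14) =247829920/ 7064003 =35.08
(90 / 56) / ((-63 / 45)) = -225 / 196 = -1.15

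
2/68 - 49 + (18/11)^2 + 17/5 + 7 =-738317/20570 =-35.89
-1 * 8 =-8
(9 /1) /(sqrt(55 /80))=36* sqrt(11) /11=10.85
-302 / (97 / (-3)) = 906 / 97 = 9.34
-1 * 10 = -10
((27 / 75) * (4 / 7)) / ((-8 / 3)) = -27 / 350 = -0.08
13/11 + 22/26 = 290/143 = 2.03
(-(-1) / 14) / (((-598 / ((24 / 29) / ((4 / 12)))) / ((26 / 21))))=-12 / 32683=-0.00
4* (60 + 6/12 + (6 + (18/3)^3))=1130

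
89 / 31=2.87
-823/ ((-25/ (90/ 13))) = 14814/ 65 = 227.91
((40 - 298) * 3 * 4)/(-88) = 387/11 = 35.18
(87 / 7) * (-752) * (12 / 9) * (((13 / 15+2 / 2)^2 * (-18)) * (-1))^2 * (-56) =2745224816.23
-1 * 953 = -953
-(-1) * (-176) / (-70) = 2.51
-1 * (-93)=93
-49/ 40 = -1.22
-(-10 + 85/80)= 143/16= 8.94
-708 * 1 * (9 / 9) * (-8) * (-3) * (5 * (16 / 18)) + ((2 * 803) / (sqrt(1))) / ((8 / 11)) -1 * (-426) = -291543 / 4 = -72885.75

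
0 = 0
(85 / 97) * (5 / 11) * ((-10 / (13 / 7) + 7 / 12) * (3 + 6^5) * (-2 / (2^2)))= 825416725 / 110968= 7438.33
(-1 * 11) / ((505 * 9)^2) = -11 / 20657025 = -0.00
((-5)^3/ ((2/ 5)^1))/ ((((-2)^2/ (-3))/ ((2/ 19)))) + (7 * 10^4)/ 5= 14024.67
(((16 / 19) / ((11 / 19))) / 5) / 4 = 4 / 55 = 0.07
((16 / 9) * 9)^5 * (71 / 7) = 10635556.57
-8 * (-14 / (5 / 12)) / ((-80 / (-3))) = 10.08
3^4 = 81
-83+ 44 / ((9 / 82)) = 2861 / 9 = 317.89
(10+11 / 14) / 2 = 151 / 28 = 5.39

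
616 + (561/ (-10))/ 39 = 79893/ 130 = 614.56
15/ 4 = 3.75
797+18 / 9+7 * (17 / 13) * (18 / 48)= 83453 / 104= 802.43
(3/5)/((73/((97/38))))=291/13870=0.02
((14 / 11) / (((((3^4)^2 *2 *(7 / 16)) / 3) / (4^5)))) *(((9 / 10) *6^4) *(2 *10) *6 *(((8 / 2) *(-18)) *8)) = -603979776 / 11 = -54907252.36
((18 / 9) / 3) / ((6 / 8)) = 8 / 9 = 0.89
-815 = -815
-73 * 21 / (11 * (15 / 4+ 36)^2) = -8176 / 92697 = -0.09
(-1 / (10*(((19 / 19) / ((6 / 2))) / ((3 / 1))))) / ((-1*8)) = 9 / 80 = 0.11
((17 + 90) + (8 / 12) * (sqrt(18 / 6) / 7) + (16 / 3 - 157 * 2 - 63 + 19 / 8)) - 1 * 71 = -7999 / 24 + 2 * sqrt(3) / 21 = -333.13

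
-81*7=-567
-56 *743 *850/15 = -7073360/3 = -2357786.67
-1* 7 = -7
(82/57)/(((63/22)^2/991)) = 173.85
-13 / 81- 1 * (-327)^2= -8661262 / 81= -106929.16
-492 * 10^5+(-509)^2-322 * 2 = -48941563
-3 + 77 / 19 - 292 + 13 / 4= -21865 / 76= -287.70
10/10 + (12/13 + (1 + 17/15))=791/195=4.06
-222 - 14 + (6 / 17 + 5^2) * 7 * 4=8056 / 17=473.88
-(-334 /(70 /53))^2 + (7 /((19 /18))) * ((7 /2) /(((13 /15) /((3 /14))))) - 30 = -38714740919 /605150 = -63975.45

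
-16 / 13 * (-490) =7840 / 13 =603.08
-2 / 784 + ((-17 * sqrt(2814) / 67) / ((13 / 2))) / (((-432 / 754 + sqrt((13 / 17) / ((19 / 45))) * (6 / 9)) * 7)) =-185861 * sqrt(59079930) / 2565858197-17197812 * sqrt(2814) / 2565858197-1 / 392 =-0.91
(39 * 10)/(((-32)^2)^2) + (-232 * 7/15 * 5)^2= 1382744590043/4718592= 293041.78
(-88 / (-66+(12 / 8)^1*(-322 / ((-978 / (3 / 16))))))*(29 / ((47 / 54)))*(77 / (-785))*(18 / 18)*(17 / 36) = -8712201344 / 4227834945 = -2.06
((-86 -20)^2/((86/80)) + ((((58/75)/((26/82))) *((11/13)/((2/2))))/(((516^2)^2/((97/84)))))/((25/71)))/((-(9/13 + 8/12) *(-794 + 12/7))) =9861417365367949275073/1015849009286317440000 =9.71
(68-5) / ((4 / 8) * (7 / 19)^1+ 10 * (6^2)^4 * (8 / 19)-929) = 798 / 89567755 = 0.00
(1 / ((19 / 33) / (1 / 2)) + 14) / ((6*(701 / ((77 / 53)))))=43505 / 8470884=0.01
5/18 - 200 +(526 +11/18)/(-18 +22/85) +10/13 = -6206095/27144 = -228.64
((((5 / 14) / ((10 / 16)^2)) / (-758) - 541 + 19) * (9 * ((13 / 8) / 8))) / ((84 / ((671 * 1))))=-90601605237 / 11885440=-7622.91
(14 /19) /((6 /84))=196 /19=10.32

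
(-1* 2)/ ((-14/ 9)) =9/ 7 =1.29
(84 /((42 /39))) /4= 39 /2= 19.50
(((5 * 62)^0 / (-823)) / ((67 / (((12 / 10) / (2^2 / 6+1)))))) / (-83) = 18 / 114417575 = 0.00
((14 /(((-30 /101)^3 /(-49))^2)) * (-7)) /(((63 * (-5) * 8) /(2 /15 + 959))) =256678023465349537709 /1968300000000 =130405945.98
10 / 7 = 1.43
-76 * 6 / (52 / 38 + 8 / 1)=-4332 / 89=-48.67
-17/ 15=-1.13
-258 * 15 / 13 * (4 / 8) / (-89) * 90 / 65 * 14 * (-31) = -15116220 / 15041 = -1005.00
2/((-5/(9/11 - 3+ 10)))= -172/55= -3.13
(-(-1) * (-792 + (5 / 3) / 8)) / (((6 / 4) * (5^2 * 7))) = -3.02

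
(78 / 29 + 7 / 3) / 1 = 437 / 87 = 5.02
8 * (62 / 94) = 248 / 47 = 5.28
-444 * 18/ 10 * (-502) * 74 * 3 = 445330224/ 5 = 89066044.80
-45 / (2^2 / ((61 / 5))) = -549 / 4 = -137.25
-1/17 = -0.06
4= 4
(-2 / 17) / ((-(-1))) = -2 / 17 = -0.12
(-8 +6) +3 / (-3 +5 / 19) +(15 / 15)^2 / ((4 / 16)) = 47 / 52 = 0.90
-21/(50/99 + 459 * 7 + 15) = -0.01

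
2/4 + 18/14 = 25/14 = 1.79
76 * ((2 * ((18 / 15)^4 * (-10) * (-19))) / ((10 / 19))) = 71114112 / 625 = 113782.58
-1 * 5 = -5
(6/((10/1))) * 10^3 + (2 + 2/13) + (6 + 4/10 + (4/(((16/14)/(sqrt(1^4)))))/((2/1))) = 158679/260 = 610.30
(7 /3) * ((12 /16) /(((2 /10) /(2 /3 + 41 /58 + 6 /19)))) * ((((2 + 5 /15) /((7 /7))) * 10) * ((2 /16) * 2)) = 6841625 /79344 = 86.23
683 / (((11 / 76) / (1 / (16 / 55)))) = 64885 / 4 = 16221.25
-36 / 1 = -36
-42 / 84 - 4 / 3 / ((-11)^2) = -371 / 726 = -0.51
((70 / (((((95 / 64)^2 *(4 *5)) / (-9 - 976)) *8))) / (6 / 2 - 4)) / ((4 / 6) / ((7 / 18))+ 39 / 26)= 60.85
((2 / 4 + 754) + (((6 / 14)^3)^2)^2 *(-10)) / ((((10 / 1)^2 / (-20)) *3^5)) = -6962163919163 / 11211442632810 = -0.62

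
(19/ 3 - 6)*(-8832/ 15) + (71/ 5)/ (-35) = -103253/ 525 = -196.67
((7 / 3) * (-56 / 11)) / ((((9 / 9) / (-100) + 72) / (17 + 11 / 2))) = -294000 / 79189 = -3.71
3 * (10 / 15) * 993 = 1986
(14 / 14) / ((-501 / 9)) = -3 / 167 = -0.02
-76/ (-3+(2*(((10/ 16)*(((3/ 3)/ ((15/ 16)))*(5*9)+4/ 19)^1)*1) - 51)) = -12.13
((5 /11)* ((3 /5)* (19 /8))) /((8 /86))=2451 /352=6.96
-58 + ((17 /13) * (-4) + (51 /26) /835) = -1372689 /21710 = -63.23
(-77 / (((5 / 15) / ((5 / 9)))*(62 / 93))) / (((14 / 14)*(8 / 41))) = -15785 / 16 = -986.56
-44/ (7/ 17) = -748/ 7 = -106.86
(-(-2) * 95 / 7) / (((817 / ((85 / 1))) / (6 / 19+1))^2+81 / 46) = 39466562500 / 80150615713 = 0.49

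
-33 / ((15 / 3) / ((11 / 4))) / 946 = -33 / 1720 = -0.02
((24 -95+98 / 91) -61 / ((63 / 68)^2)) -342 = -24920827 / 51597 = -482.99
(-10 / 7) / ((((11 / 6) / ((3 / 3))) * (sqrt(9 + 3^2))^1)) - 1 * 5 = -5 - 10 * sqrt(2) / 77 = -5.18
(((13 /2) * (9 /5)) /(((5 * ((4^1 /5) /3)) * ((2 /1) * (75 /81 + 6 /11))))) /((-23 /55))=-1146717 /160816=-7.13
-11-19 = -30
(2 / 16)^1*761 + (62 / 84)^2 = 337523 / 3528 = 95.67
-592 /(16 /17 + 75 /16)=-161024 /1531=-105.18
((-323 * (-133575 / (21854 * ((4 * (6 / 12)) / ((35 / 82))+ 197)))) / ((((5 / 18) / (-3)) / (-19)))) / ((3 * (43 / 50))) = 778.54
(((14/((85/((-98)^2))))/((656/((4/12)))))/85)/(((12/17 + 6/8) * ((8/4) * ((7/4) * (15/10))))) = 19208/15525675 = 0.00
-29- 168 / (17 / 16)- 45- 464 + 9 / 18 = -23651 / 34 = -695.62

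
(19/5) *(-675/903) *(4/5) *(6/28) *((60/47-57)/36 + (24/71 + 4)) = -19105659/14062118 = -1.36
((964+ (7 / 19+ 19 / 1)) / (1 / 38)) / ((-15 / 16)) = -199296 / 5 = -39859.20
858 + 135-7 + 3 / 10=9863 / 10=986.30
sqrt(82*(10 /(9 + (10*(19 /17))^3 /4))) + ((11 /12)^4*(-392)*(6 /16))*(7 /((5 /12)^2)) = -5021863 /1200 + 34*sqrt(6129999995) /1758967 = -4183.37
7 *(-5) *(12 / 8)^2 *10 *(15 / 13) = -23625 / 26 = -908.65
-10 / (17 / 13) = -130 / 17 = -7.65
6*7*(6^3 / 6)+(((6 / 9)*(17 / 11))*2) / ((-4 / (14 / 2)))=49777 / 33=1508.39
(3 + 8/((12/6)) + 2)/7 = 9/7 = 1.29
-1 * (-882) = 882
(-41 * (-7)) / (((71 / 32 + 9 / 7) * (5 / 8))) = 514304 / 3925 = 131.03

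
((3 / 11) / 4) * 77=21 / 4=5.25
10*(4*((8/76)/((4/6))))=120/19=6.32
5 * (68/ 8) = 85/ 2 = 42.50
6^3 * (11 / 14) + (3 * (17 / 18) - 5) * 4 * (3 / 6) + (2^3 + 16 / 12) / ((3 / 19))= 14143 / 63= 224.49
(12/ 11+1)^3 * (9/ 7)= 109503/ 9317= 11.75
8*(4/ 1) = 32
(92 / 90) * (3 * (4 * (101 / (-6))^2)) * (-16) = -7507936 / 135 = -55614.34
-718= -718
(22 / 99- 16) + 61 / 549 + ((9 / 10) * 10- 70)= -230 / 3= -76.67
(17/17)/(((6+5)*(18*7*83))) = 1/115038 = 0.00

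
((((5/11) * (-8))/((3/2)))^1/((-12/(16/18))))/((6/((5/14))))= 200/18711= 0.01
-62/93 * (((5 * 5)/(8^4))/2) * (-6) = 25/2048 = 0.01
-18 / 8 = -9 / 4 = -2.25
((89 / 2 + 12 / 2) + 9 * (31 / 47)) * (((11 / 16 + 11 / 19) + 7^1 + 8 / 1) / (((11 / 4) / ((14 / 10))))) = 36726515 / 78584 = 467.35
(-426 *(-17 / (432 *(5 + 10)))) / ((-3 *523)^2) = 1207 / 2658701880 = 0.00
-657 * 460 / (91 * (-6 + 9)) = -100740 / 91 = -1107.03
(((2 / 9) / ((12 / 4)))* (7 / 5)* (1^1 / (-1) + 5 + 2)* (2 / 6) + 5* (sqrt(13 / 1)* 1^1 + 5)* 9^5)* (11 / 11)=295245* sqrt(13) + 199290403 / 135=2540746.19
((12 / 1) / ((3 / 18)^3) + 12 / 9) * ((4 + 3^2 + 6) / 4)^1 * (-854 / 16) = -15779785 / 24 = -657491.04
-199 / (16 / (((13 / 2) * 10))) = -12935 / 16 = -808.44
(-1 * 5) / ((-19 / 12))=60 / 19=3.16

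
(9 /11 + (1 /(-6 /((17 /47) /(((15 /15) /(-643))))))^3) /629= 14367409461313 /155163888792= 92.60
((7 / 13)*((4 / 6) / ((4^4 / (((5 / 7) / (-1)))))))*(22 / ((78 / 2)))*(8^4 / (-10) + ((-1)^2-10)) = 1771 / 7488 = 0.24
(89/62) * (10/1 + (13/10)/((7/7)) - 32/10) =11.63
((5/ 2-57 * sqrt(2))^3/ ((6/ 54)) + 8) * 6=-25734500.89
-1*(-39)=39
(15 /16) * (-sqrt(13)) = -15 * sqrt(13) /16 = -3.38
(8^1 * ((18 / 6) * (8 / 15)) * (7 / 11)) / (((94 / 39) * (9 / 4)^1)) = 11648 / 7755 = 1.50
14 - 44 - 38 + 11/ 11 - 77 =-144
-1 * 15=-15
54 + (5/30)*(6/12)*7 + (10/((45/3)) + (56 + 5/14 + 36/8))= 3251/28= 116.11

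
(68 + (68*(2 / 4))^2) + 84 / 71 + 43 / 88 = 7657997 / 6248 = 1225.67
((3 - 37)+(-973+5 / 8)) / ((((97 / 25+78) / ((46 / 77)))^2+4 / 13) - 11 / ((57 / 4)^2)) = -212531304375 / 3967257446666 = -0.05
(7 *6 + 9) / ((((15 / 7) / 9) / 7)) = 7497 / 5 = 1499.40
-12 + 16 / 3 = -20 / 3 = -6.67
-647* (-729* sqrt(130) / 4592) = 471663* sqrt(130) / 4592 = 1171.12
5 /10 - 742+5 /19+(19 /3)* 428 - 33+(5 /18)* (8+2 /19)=663029 /342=1938.68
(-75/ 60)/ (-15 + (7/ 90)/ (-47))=0.08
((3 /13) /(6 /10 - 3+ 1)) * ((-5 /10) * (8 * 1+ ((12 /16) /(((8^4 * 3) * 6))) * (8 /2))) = 140435 /212992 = 0.66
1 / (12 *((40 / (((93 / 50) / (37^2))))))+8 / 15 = 17523293 / 32856000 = 0.53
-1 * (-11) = 11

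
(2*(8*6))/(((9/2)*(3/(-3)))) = -64/3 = -21.33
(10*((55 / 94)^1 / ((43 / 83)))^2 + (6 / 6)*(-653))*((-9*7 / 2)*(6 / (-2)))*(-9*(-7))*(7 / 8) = -435922256396529 / 130702112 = -3335234.98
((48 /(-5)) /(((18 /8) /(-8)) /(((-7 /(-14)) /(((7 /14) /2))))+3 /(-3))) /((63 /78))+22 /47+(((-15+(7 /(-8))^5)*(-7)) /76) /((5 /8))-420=-15207940891039 /37381980160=-406.83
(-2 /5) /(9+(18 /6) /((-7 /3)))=-7 /135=-0.05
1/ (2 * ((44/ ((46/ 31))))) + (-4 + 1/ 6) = -15617/ 4092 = -3.82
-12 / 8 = -3 / 2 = -1.50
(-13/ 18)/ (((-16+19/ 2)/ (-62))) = -62/ 9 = -6.89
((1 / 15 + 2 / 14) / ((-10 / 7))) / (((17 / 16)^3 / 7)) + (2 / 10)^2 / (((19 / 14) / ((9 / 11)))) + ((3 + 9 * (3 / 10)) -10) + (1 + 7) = 2.87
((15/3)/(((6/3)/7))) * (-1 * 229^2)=-1835435/2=-917717.50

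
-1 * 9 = -9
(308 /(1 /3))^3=788889024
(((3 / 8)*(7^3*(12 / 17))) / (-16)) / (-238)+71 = 1313657 / 18496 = 71.02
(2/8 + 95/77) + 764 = 235769/308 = 765.48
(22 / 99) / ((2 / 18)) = 2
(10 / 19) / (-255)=-2 / 969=-0.00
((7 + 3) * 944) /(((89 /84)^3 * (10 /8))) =4476100608 /704969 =6349.36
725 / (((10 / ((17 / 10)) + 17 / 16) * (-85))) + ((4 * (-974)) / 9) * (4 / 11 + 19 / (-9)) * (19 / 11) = 24168082808 / 18514089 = 1305.39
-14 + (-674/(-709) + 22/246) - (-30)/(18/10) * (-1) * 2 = -1345699/29069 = -46.29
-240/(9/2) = -160/3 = -53.33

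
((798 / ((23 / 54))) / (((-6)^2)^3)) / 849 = 133 / 2811888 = 0.00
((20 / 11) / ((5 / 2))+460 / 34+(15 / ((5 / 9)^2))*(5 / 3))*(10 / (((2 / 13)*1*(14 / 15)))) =17367675 / 2618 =6633.95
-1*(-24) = 24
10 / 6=5 / 3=1.67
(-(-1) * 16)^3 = 4096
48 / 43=1.12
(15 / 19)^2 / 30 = 15 / 722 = 0.02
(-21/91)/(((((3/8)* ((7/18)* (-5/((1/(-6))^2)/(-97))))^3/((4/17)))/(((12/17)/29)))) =-934577152/14014079625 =-0.07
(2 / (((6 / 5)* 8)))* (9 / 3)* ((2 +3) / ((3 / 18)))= 75 / 4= 18.75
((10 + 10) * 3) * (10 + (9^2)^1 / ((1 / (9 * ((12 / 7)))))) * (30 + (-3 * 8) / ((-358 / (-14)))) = 2752274160 / 1253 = 2196547.61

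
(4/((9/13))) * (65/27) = 3380/243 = 13.91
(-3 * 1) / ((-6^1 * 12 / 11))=0.46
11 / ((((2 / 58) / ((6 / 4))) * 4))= 957 / 8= 119.62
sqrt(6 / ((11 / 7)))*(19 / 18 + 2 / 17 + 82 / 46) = 20803*sqrt(462) / 77418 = 5.78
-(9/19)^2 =-81/361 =-0.22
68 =68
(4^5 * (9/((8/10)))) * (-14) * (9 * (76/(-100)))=5515776/5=1103155.20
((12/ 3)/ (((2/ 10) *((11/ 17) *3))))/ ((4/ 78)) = 200.91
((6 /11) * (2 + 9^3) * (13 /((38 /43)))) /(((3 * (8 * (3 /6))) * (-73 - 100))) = -408629 /144628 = -2.83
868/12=217/3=72.33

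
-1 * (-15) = 15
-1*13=-13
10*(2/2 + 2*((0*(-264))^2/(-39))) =10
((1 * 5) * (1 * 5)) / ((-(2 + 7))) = -25 / 9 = -2.78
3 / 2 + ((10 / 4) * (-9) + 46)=25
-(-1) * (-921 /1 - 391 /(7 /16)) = -12703 /7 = -1814.71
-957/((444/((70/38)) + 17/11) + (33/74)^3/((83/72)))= -1549016100555/392758870514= -3.94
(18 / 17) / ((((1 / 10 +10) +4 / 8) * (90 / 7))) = 7 / 901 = 0.01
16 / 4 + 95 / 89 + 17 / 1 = 1964 / 89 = 22.07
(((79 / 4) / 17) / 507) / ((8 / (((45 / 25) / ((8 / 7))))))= 1659 / 3677440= 0.00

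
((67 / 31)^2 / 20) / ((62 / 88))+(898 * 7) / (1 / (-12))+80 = -11224007781 / 148955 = -75351.67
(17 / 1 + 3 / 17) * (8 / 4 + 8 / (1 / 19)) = 44968 / 17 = 2645.18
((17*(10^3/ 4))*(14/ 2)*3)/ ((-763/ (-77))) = 981750/ 109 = 9006.88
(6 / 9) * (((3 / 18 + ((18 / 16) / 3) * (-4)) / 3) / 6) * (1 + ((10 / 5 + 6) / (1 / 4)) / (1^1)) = -1.63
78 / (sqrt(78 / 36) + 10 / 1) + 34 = 40.80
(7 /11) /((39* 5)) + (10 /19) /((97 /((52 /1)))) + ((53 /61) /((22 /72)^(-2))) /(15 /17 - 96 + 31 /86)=82134091289057 /288639469908504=0.28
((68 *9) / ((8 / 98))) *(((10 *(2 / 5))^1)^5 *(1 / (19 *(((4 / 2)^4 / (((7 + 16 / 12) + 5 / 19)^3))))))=6272103488000 / 390963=16042703.50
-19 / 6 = -3.17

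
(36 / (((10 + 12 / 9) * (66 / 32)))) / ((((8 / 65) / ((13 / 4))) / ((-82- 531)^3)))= -1751784349185 / 187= -9367830744.30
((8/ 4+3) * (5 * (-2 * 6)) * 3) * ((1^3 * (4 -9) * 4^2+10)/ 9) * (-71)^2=35287000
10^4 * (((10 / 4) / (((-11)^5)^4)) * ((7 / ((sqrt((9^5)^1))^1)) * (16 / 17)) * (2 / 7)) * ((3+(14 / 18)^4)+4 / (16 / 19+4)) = 506072800000 / 419379088956807773775802075893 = 0.00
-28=-28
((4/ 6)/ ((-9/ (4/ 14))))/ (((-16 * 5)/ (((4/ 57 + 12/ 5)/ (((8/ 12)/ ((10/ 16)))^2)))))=11/ 19152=0.00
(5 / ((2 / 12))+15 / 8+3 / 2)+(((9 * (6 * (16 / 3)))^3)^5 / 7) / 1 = 62226776404726856110296345196999214925 / 56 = 1111192435798693859112435000000000000.00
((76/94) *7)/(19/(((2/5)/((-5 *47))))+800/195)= -20748/40906685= -0.00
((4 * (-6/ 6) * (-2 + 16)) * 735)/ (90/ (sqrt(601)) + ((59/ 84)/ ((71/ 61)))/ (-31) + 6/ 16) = 48100467726658368/ 43884508687727-20259863519745024 * sqrt(601)/ 43884508687727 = -10221.74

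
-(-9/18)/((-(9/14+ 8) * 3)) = -7/363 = -0.02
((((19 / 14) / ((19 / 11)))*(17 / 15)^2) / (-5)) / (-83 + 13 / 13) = 3179 / 1291500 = 0.00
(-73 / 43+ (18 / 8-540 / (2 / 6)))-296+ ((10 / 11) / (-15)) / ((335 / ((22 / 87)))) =-28806073483 / 15038820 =-1915.45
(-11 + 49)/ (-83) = -38/ 83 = -0.46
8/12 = 2/3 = 0.67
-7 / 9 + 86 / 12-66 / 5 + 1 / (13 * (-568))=-2263241 / 332280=-6.81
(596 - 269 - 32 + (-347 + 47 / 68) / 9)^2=24646174081 / 374544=65803.15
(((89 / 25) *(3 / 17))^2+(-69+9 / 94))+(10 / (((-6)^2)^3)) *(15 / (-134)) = -606021732217703 / 8845792920000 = -68.51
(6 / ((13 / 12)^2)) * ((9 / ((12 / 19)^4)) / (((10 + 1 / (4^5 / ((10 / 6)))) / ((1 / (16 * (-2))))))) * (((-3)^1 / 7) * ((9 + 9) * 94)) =23814338256 / 36347675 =655.18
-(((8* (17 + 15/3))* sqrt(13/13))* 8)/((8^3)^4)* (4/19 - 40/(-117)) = -3377/298366009344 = -0.00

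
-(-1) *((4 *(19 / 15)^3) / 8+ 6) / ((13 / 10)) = 3643 / 675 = 5.40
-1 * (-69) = 69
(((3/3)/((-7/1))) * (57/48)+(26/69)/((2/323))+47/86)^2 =414025598969161/110425948416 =3749.35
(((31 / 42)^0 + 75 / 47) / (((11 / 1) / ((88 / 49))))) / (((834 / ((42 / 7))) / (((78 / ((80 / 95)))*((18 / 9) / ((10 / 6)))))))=542412 / 1600585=0.34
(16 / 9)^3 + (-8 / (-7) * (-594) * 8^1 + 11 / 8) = -221423803 / 40824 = -5423.86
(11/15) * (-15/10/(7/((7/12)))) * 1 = -0.09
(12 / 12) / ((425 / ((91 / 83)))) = 91 / 35275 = 0.00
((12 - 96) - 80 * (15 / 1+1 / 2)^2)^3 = -7193527806464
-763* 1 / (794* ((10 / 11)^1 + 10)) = -0.09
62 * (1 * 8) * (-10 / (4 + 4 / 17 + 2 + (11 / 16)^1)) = -1349120 / 1883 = -716.47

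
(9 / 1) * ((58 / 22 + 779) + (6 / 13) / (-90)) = 5029797 / 715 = 7034.68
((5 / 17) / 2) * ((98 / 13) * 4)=980 / 221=4.43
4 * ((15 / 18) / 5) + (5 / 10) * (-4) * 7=-40 / 3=-13.33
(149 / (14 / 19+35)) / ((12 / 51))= 48127 / 2716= 17.72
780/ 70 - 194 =-1280/ 7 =-182.86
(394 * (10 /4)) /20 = 197 /4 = 49.25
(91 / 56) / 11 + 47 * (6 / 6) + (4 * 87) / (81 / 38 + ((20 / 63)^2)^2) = 23651217521541 / 112822146008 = 209.63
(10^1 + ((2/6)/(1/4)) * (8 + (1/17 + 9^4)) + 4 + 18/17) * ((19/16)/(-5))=-1062727/510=-2083.78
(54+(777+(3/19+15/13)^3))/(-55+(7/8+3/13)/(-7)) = -234388682024/15515503835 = -15.11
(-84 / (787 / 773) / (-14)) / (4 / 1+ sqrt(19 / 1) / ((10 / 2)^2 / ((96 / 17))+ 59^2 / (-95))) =776709951660 * sqrt(19) / 67855343046787+ 200173825006719 / 135710686093574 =1.52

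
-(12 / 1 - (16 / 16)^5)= -11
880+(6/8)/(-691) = 2432317/2764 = 880.00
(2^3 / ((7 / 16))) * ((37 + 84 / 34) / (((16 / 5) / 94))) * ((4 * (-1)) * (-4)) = 40367360 / 119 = 339221.51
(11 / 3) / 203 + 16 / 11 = 9865 / 6699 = 1.47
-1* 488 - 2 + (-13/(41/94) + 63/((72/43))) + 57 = -139459/328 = -425.18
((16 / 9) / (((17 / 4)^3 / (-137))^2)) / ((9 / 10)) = 12300451840 / 1955143089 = 6.29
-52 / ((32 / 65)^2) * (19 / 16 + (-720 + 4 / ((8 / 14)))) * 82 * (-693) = -17773491460725 / 2048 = -8678462627.31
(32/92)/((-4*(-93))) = 2/2139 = 0.00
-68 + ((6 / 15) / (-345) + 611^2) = 643861423 / 1725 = 373253.00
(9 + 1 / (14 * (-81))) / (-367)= -10205 / 416178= -0.02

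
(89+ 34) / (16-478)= -41 / 154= -0.27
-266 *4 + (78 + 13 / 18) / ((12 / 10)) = -107827 / 108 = -998.40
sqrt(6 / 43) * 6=6 * sqrt(258) / 43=2.24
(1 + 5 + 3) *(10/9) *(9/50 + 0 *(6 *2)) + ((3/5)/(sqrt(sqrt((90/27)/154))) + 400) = 3 *231^(1/4) *5^(3/4)/25 + 2009/5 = 403.36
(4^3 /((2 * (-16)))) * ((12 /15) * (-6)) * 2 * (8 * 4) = 3072 /5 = 614.40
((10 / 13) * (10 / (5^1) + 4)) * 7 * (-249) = -8044.62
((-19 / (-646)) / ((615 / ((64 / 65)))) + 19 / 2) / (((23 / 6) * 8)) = 12911989 / 41680600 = 0.31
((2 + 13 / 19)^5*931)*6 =101437423794 / 130321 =778365.91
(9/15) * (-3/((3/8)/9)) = -43.20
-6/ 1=-6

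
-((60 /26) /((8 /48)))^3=-5832000 /2197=-2654.53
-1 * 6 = -6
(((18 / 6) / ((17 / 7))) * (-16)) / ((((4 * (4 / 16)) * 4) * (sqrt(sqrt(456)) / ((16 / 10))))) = -1.71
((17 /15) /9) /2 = 17 /270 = 0.06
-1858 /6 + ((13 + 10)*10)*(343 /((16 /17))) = 83510.96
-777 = -777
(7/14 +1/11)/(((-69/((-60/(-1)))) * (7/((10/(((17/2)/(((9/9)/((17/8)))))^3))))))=-5324800/42747634699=-0.00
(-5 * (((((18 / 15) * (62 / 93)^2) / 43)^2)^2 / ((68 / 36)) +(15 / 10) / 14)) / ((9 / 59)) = -57865350442217 / 16476911419500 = -3.51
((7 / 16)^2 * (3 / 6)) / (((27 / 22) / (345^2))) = 7128275 / 768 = 9281.61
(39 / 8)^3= 59319 / 512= 115.86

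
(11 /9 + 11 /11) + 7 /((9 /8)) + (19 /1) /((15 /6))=722 /45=16.04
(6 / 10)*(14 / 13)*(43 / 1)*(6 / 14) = 774 / 65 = 11.91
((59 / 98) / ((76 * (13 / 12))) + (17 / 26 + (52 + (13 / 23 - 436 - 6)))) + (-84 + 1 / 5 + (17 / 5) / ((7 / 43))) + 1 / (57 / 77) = -98968318 / 219765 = -450.34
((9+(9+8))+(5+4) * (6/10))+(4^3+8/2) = 497/5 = 99.40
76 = 76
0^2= 0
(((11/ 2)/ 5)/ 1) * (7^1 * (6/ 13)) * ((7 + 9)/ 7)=528/ 65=8.12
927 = 927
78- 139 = -61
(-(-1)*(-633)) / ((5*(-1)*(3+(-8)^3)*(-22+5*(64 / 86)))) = 9073 / 666790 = 0.01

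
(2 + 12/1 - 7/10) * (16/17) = 1064/85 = 12.52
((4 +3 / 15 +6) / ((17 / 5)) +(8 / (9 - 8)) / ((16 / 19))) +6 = 37 / 2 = 18.50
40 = 40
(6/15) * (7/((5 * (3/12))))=56/25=2.24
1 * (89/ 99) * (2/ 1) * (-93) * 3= -5518/ 11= -501.64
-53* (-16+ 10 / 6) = 2279 / 3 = 759.67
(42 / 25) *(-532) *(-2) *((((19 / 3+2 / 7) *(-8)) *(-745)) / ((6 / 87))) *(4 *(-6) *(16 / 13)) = -30202893359.26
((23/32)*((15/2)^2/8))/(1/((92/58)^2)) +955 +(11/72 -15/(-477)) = 99399605771/102696192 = 967.90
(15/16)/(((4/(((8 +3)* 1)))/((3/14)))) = 495/896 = 0.55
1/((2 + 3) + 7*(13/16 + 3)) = 16/507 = 0.03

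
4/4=1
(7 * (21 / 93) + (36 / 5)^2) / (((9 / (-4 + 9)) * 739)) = 41401 / 1030905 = 0.04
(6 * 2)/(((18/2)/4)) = 16/3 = 5.33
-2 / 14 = -1 / 7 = -0.14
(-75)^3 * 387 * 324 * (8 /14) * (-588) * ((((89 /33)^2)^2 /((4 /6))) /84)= 245847628578375000 /14641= 16791723828862.44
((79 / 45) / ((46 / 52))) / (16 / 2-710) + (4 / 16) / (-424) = -161929 / 47394720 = -0.00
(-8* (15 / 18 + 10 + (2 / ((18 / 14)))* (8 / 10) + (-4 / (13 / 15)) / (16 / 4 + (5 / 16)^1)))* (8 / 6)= -117.41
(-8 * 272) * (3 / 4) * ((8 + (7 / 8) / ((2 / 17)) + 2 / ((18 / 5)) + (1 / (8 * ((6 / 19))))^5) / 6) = -69318691955 / 15925248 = -4352.75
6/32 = 3/16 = 0.19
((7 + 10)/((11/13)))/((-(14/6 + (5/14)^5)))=-356577312/41515573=-8.59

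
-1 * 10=-10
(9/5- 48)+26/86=-9868/215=-45.90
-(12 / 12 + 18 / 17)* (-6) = 210 / 17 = 12.35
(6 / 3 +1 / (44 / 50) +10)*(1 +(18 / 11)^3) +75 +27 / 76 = 162513073 / 1112716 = 146.05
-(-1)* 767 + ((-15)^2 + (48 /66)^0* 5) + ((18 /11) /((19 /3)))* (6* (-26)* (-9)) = 284189 /209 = 1359.76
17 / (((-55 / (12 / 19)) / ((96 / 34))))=-576 / 1045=-0.55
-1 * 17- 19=-36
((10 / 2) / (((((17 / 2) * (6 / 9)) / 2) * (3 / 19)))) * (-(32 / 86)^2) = -48640 / 31433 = -1.55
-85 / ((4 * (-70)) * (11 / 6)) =51 / 308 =0.17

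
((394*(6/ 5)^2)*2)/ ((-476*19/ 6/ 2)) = -85104/ 56525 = -1.51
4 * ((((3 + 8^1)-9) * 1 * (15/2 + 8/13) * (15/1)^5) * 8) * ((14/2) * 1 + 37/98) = 1853518950000/637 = 2909762872.84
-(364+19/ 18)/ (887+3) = -6571/ 16020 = -0.41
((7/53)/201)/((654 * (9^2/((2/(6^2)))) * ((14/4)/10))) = 5/2539494099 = 0.00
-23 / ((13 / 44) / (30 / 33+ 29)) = -30268 / 13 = -2328.31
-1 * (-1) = 1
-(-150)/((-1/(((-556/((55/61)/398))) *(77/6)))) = 472449880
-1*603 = -603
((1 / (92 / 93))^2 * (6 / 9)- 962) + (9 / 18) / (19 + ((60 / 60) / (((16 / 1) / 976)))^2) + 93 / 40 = -3794661067 / 3956920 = -958.99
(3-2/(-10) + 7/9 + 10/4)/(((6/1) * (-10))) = -583/5400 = -0.11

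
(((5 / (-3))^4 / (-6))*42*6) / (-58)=4375 / 783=5.59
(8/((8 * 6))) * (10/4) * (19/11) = 95/132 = 0.72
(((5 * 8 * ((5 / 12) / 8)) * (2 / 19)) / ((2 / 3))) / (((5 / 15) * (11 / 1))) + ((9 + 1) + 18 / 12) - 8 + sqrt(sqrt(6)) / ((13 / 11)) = 11 * 6^(1 / 4) / 13 + 3001 / 836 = 4.91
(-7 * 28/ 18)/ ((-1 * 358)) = 49/ 1611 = 0.03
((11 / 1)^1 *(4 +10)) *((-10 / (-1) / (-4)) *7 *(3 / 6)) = -2695 / 2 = -1347.50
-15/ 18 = -5/ 6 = -0.83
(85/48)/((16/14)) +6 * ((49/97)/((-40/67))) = -656929/186240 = -3.53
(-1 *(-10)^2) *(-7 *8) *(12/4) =16800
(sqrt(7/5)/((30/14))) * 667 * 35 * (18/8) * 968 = 23727858 * sqrt(35)/5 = 28075180.20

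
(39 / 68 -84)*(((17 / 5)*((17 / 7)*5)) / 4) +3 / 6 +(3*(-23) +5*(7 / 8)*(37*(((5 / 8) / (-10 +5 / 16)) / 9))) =-29083787 / 31248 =-930.74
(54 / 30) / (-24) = -3 / 40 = -0.08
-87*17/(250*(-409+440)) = -0.19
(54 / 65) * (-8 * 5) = -432 / 13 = -33.23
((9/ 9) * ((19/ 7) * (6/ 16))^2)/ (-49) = -3249/ 153664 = -0.02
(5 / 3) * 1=5 / 3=1.67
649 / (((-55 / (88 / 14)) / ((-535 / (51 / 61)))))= 16944092 / 357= 47462.44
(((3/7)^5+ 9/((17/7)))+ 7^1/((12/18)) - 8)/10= 3554539/5714380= 0.62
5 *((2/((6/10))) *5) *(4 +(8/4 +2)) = 2000/3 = 666.67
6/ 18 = 1/ 3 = 0.33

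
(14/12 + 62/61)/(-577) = -0.00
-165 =-165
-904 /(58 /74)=-33448 /29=-1153.38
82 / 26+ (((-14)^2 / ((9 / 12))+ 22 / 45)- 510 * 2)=-441689 / 585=-755.02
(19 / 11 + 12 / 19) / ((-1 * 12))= -493 / 2508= -0.20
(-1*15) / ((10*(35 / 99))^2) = -29403 / 24500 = -1.20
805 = 805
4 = 4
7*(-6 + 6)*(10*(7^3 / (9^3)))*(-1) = 0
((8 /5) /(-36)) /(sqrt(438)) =-sqrt(438) /9855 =-0.00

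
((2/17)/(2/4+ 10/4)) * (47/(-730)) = -47/18615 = -0.00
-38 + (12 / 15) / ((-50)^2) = -118749 / 3125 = -38.00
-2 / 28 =-1 / 14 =-0.07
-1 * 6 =-6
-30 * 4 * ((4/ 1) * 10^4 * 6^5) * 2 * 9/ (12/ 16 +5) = -2687385600000/ 23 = -116842852173.91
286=286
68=68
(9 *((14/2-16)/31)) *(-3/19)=243/589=0.41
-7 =-7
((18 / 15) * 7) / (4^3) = 0.13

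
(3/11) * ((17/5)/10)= 51/550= 0.09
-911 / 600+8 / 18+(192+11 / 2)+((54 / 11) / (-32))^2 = 196.45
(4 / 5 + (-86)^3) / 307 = -2071.84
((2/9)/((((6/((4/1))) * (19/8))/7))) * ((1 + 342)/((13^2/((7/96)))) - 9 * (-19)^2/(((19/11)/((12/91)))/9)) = -974.70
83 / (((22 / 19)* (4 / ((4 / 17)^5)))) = 201856 / 15618427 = 0.01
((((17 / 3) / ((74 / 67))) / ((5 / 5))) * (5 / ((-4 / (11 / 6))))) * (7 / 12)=-438515 / 63936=-6.86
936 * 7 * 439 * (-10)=-28763280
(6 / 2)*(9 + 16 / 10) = 159 / 5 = 31.80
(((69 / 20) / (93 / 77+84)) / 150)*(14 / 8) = 12397 / 26244000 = 0.00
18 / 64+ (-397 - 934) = -42583 / 32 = -1330.72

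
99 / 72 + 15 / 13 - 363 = -360.47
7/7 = 1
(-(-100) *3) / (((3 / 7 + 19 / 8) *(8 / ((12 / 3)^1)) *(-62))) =-4200 / 4867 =-0.86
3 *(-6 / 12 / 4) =-3 / 8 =-0.38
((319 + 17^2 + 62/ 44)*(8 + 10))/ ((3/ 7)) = 281547/ 11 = 25595.18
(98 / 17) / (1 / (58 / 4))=1421 / 17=83.59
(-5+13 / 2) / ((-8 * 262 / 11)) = -33 / 4192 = -0.01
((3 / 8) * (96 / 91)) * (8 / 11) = 288 / 1001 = 0.29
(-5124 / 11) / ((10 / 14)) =-35868 / 55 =-652.15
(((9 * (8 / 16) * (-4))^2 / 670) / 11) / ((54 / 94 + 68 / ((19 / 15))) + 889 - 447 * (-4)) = 72333 / 4493883295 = 0.00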